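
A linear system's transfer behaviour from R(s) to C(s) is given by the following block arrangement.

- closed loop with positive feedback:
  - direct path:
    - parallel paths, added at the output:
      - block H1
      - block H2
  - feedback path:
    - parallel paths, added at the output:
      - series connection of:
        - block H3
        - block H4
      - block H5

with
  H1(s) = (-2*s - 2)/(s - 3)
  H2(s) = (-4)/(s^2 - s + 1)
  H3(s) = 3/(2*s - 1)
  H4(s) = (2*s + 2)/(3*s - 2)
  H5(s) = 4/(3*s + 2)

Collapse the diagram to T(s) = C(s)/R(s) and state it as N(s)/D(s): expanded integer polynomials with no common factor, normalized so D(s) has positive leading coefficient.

First reduce the diagram to T(s).

[1] parallel reduction of H1, H2 = (-2*s^3 - 4*s + 10)/(s^3 - 4*s^2 + 4*s - 3)
[2] cascade H3, H4 = (6*s + 6)/(6*s^2 - 7*s + 2)
[3] add (H3*H4), H5 (parallel) = (42*s^2 + 2*s + 20)/(18*s^3 - 9*s^2 - 8*s + 4)
[4] collapse the loop ((H1+H2) forward, ((H3*H4)+H5) return): this yields T(s), and no further normalization is needed

Answer: (-36*s^6 + 18*s^5 - 56*s^4 + 208*s^3 - 58*s^2 - 96*s + 40)/(18*s^6 + 3*s^5 + 104*s^4 + 154*s^3 - 433*s^2 + 100*s - 212)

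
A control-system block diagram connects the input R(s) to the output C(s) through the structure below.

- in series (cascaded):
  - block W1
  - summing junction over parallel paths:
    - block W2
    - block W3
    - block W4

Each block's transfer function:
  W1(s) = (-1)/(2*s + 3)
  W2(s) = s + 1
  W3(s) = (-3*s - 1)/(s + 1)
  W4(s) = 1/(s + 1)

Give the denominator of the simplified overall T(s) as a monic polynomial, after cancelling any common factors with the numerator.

[1] add W2, W3, W4 (parallel), giving (s^2 - s + 1)/(s + 1)
[2] combine W1, (W2+W3+W4) in series, giving (-s^2 + s - 1)/(2*s^2 + 5*s + 3)
The result of step 2 is T(s) in lowest terms. Its denominator has leading coefficient 2; dividing the denominator through by 2 makes it monic.

Hence the answer: s^2 + 5*s/2 + 3/2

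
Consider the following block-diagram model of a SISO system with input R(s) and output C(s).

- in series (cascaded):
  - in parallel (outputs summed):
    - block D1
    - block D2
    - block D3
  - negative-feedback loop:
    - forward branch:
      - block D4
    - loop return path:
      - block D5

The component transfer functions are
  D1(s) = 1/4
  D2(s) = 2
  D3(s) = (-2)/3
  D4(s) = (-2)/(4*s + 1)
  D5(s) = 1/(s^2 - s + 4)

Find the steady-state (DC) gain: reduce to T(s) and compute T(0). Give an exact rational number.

Reducing step by step:

Step 1 - parallel reduction of D1, D2, D3 = 19/12
Step 2 - close the feedback loop around D4, D5 = (-2*s^2 + 2*s - 8)/(4*s^3 - 3*s^2 + 15*s + 2)
Step 3 - multiply (D1+D2+D3), [D4/(1+D4*D5)] (series) = (-19*s^2 + 19*s - 76)/(24*s^3 - 18*s^2 + 90*s + 12)
Evaluating the step-3 result (the overall T(s)) at s = 0 gives T(0) = -76/12 = -19/3.

Answer: -19/3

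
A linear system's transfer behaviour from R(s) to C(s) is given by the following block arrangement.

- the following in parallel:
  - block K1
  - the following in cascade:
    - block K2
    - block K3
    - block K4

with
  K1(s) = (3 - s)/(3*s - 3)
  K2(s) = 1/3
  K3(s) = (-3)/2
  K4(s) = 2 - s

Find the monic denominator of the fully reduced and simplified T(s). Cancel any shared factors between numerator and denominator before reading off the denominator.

Answer: s - 1

Working:
1. multiply K2, K3, K4 (series) gives s/2 - 1
2. parallel reduction of K1, (K2*K3*K4) gives (3*s^2 - 11*s + 12)/(6*s - 6)
T(s) is the step-2 result (common factors already cancelled). Leading coefficient of the denominator: 6. Divide through by 6 for the monic polynomial.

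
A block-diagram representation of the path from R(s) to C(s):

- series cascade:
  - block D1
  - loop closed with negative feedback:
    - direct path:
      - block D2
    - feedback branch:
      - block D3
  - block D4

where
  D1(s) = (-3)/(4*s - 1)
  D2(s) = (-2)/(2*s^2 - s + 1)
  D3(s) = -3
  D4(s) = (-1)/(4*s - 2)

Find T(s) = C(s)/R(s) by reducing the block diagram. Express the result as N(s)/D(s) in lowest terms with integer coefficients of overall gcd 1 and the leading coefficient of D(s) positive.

1. collapse the loop (D2 forward, D3 return) = (-2)/(2*s^2 - s + 7)
2. series reduction of D1, [D2/(1+D2*D3)], D4: this yields T(s), and no further normalization is needed

Therefore the answer is (-3)/(16*s^4 - 20*s^3 + 64*s^2 - 43*s + 7).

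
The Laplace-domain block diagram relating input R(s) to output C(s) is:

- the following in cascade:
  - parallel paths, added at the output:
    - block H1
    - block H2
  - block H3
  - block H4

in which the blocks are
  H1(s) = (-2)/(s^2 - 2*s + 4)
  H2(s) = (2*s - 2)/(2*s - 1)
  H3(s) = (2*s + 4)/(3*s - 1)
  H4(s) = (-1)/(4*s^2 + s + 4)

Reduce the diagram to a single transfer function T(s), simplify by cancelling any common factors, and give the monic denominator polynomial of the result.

Reducing step by step:

(1) sum the parallel branches H1, H2, giving (2*s^3 - 6*s^2 + 8*s - 6)/(2*s^3 - 5*s^2 + 10*s - 4)
(2) cascade (H1+H2), H3, H4, giving (-4*s^4 + 4*s^3 + 8*s^2 - 20*s + 24)/(24*s^6 - 62*s^5 + 147*s^4 - 121*s^3 + 134*s^2 - 84*s + 16)
That last expression is T(s), already simplified. Scaling its denominator by 1/24 (the reciprocal of the leading coefficient) yields the monic denominator.

Answer: s^6 - 31*s^5/12 + 49*s^4/8 - 121*s^3/24 + 67*s^2/12 - 7*s/2 + 2/3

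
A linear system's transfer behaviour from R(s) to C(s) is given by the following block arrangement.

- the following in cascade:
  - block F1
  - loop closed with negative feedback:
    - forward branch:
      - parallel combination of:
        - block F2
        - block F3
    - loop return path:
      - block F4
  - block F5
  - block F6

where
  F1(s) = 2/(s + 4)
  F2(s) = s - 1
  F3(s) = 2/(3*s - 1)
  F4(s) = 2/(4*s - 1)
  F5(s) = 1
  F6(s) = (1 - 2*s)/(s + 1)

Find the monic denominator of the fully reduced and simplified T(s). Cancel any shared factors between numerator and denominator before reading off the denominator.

Answer: s^4 + 25*s^3/6 + 2*s^2/9 - 25*s/18 + 14/9

Working:
Step 1: reduce the parallel group F2, F3 gives (3*s^2 - 4*s + 3)/(3*s - 1)
Step 2: feedback reduction of (F2+F3), F4 gives (12*s^3 - 19*s^2 + 16*s - 3)/(18*s^2 - 15*s + 7)
Step 3: series reduction of F1, [(F2+F3)/(1+(F2+F3)*F4)], F5, F6 gives (-48*s^4 + 100*s^3 - 102*s^2 + 44*s - 6)/(18*s^4 + 75*s^3 + 4*s^2 - 25*s + 28)
Step 3 gives the fully reduced T(s), with no common factor left to cancel. The denominator's leading coefficient is 18, so divide each of its coefficients by 18 to get the monic form.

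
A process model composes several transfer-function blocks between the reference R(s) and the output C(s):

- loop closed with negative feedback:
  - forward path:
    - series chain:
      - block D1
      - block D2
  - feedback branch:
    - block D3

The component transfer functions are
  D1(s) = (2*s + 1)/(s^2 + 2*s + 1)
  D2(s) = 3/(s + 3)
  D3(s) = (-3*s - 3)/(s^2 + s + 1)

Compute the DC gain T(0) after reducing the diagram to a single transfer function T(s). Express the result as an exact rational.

(1) reduce the series chain D1, D2 gives (6*s + 3)/(s^3 + 5*s^2 + 7*s + 3)
(2) apply the feedback formula to (D1*D2), D3 gives (6*s^3 + 9*s^2 + 9*s + 3)/(s^5 + 6*s^4 + 13*s^3 - 3*s^2 - 17*s - 6)
Evaluating the step-2 result (the overall T(s)) at s = 0 gives T(0) = 3/(-6) = -1/2.

Answer: -1/2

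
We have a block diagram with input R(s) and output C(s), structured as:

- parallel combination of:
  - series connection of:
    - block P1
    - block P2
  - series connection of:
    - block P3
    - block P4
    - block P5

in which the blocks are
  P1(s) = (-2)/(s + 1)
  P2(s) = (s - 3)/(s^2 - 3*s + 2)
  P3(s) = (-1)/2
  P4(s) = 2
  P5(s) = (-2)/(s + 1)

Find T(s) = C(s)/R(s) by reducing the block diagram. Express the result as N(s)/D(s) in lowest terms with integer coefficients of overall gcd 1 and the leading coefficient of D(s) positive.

Answer: (2*s^2 - 8*s + 10)/(s^3 - 2*s^2 - s + 2)

Working:
1. series reduction of P1, P2: (6 - 2*s)/(s^3 - 2*s^2 - s + 2)
2. reduce the series chain P3, P4, P5: 2/(s + 1)
3. sum the parallel branches (P1*P2), (P3*P4*P5), which is the overall transfer function T(s) = C(s)/R(s) in lowest terms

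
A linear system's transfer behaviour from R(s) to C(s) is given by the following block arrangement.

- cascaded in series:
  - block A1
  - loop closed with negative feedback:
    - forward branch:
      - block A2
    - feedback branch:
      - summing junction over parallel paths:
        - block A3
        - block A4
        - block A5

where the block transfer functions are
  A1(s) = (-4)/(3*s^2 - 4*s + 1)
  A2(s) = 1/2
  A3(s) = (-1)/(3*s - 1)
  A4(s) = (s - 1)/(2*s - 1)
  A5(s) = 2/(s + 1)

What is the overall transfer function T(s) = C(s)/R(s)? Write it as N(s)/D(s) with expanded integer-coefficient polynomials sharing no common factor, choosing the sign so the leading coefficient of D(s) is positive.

Reducing step by step:

1. sum the parallel branches A3, A4, A5; result (3*s^3 + 9*s^2 - 14*s + 4)/(6*s^3 + s^2 - 4*s + 1)
2. apply the feedback formula to A2, (A3+A4+A5); result (6*s^3 + s^2 - 4*s + 1)/(15*s^3 + 11*s^2 - 22*s + 6)
3. cascade A1, [A2/(1+A2*(A3+A4+A5))], giving the overall T(s)

Answer: (-8*s^2 - 4*s + 4)/(15*s^4 - 4*s^3 - 33*s^2 + 28*s - 6)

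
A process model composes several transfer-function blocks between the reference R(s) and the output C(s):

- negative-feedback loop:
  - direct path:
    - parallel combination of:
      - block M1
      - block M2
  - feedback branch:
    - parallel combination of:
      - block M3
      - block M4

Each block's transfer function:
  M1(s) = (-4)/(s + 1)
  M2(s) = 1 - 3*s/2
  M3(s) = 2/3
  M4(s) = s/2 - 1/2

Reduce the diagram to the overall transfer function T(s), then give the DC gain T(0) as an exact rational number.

(1) parallel reduction of M1, M2 = (-3*s^2 - s - 6)/(2*s + 2)
(2) add M3, M4 (parallel) = s/2 + 1/6
(3) feedback reduction of (M1+M2), (M3+M4) = (18*s^2 + 6*s + 36)/(9*s^3 + 6*s^2 + 7*s - 6)
Evaluating the step-3 result (the overall T(s)) at s = 0 gives T(0) = 36/(-6) = -6.

Final answer: -6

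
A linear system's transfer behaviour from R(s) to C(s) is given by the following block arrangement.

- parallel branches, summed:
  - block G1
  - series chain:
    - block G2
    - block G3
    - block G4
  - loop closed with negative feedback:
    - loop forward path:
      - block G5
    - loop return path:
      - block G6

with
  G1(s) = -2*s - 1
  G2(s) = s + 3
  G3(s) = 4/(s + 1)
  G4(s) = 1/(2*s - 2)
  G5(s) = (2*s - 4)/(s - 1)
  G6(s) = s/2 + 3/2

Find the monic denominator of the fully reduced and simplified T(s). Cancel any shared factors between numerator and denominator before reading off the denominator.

First reduce the diagram to T(s).

(1) multiply G2, G3, G4 (series), giving (2*s + 6)/(s^2 - 1)
(2) reduce the feedback loop with forward G5 and return G6, giving (2*s - 4)/(s^2 + 2*s - 7)
(3) parallel reduction of G1, (G2*G3*G4), [G5/(1+G5*G6)], giving (-2*s^5 - 5*s^4 + 18*s^3 + 18*s^2 - 16*s - 45)/(s^4 + 2*s^3 - 8*s^2 - 2*s + 7)
T(s) is the step-3 result (common factors already cancelled). Leading coefficient of the denominator: 1, so no rescaling is needed.

Answer: s^4 + 2*s^3 - 8*s^2 - 2*s + 7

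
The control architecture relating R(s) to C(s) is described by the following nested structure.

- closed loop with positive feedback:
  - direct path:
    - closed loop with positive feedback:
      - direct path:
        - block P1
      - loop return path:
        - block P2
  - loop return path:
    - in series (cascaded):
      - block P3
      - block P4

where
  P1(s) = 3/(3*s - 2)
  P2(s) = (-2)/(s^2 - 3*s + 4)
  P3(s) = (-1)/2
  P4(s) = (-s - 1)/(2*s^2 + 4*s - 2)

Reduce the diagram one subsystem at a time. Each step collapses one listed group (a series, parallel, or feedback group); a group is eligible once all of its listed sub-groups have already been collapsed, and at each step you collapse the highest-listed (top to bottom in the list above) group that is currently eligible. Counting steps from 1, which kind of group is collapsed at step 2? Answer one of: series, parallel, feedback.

[1] feedback reduction of P1, P2
[2] reduce the series chain P3, P4
[3] close the feedback loop around [P1/(1-P1*P2)], (P3*P4)
Step 2: series.

Answer: series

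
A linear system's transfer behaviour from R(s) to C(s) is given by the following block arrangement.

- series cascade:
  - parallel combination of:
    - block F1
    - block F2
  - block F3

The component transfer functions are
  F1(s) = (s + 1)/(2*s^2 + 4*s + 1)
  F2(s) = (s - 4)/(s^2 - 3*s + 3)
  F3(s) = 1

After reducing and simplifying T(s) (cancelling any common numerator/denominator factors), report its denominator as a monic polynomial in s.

(1) parallel reduction of F1, F2 = (3*s^3 - 6*s^2 - 15*s - 1)/(2*s^4 - 2*s^3 - 5*s^2 + 9*s + 3)
(2) combine (F1+F2), F3 in series = (3*s^3 - 6*s^2 - 15*s - 1)/(2*s^4 - 2*s^3 - 5*s^2 + 9*s + 3)
The result of step 2 is T(s) in lowest terms. Its denominator has leading coefficient 2; dividing the denominator through by 2 makes it monic.

Therefore the answer is s^4 - s^3 - 5*s^2/2 + 9*s/2 + 3/2.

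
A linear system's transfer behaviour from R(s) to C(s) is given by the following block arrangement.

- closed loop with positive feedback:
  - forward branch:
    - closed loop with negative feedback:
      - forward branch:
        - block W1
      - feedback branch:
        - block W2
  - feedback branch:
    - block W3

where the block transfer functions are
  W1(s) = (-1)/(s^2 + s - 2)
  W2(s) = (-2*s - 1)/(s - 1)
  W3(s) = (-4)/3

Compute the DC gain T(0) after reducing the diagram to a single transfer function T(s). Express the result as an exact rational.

1. reduce the feedback loop with forward W1 and return W2, giving (1 - s)/(s^3 - s + 3)
2. reduce the feedback loop with forward [W1/(1+W1*W2)] and return W3, giving (3 - 3*s)/(3*s^3 - 7*s + 13)
The step-2 result is T(s). Setting s = 0: T(0) = 3/13.

Answer: 3/13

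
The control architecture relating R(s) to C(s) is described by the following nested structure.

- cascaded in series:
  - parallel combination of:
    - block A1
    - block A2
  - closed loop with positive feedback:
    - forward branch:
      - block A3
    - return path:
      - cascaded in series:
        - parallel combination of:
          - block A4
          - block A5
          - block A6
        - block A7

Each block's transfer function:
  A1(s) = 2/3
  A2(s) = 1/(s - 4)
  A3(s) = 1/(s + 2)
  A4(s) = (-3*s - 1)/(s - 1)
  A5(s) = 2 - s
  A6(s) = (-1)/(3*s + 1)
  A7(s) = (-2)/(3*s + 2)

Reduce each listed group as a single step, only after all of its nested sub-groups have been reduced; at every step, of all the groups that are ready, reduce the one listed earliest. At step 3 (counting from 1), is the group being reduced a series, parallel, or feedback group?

[1] add A1, A2 (parallel)
[2] combine A4, A5, A6 in parallel
[3] cascade (A4+A5+A6), A7
[4] close the feedback loop around A3, ((A4+A5+A6)*A7)
[5] reduce the series chain (A1+A2), [A3/(1-A3*((A4+A5+A6)*A7))]
Step 3 collapses a series group.

Therefore the answer is series.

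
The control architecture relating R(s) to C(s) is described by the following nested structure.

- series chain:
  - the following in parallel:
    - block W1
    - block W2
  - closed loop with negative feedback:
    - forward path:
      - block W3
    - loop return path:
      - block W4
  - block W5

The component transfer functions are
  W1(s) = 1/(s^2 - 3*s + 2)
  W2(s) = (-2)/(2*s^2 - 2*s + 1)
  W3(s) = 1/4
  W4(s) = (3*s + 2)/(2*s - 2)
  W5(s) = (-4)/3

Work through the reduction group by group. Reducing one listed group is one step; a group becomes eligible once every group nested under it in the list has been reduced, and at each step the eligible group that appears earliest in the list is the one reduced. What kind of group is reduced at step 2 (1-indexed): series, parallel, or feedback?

Answer: feedback

Working:
1. add W1, W2 (parallel)
2. apply the feedback formula to W3, W4
3. combine (W1+W2), [W3/(1+W3*W4)], W5 in series
So the answer for step 2 is feedback.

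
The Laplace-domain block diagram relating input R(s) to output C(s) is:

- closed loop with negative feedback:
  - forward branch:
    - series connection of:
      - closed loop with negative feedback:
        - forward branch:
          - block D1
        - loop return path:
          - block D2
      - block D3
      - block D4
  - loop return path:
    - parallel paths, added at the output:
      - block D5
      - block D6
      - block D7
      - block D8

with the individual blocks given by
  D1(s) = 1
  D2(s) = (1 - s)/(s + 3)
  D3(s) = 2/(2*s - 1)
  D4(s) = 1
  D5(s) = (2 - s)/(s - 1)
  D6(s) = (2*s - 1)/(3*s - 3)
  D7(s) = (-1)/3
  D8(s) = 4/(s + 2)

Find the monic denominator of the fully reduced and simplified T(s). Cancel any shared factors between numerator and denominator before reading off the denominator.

Answer: s^3 + 7*s^2/5 + 6*s/5 + 6/5

Working:
Step 1: collapse the loop (D1 forward, D2 return); result s/4 + 3/4
Step 2: series reduction of [D1/(1+D1*D2)], D3, D4; result (s + 3)/(4*s - 2)
Step 3: add D5, D6, D7, D8 (parallel); result (-2*s^2 + 14*s)/(3*s^2 + 3*s - 6)
Step 4: collapse the loop (([D1/(1+D1*D2)]*D3*D4) forward, (D5+D6+D7+D8) return); result (3*s^3 + 12*s^2 + 3*s - 18)/(10*s^3 + 14*s^2 + 12*s + 12)
Step 4 gives the fully reduced T(s), with no common factor left to cancel. The denominator's leading coefficient is 10, so divide each of its coefficients by 10 to get the monic form.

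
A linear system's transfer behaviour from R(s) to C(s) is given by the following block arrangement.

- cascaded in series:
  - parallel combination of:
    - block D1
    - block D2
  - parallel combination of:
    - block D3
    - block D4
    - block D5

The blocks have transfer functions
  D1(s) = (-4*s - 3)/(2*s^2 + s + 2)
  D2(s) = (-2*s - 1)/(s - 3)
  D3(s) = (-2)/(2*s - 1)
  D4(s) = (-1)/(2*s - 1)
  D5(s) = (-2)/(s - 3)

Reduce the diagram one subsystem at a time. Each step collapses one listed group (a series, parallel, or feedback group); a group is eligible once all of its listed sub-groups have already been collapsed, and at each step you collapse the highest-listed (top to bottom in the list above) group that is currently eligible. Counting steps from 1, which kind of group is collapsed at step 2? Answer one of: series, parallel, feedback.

1. combine D1, D2 in parallel
2. add D3, D4, D5 (parallel)
3. combine (D1+D2), (D3+D4+D5) in series
Step 2 collapses a parallel group.

Hence the answer: parallel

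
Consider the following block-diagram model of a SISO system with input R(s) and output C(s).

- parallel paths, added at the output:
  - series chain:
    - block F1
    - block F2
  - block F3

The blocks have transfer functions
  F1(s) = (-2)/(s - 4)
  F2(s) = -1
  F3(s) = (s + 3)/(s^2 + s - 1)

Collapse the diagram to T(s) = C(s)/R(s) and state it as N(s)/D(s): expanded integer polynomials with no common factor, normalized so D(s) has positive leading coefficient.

The answer is (3*s^2 + s - 14)/(s^3 - 3*s^2 - 5*s + 4).

Reasoning:
1. reduce the series chain F1, F2 = 2/(s - 4)
2. parallel reduction of (F1*F2), F3, giving the overall T(s)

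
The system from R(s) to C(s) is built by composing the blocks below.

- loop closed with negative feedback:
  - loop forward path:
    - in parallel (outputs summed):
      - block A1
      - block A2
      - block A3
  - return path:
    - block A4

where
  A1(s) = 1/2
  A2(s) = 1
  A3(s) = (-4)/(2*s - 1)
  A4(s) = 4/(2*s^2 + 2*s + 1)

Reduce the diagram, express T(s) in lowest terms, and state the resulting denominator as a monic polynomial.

Step 1: sum the parallel branches A1, A2, A3 = (6*s - 11)/(4*s - 2)
Step 2: feedback reduction of (A1+A2+A3), A4 = (12*s^3 - 10*s^2 - 16*s - 11)/(8*s^3 + 4*s^2 + 24*s - 46)
The result of step 2 is T(s) in lowest terms. Its denominator has leading coefficient 8; dividing the denominator through by 8 makes it monic.

Hence the answer: s^3 + s^2/2 + 3*s - 23/4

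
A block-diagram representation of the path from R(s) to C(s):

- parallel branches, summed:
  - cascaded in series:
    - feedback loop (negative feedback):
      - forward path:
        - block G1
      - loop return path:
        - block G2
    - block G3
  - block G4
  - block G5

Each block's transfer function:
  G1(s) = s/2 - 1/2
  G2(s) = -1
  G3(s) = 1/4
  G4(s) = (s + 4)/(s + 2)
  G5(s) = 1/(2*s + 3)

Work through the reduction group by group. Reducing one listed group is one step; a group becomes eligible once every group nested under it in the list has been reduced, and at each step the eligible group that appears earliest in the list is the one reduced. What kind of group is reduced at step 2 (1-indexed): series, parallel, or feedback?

1. apply the feedback formula to G1, G2
2. combine [G1/(1+G1*G2)], G3 in series
3. parallel reduction of ([G1/(1+G1*G2)]*G3), G4, G5
So the answer for step 2 is series.

Hence the answer: series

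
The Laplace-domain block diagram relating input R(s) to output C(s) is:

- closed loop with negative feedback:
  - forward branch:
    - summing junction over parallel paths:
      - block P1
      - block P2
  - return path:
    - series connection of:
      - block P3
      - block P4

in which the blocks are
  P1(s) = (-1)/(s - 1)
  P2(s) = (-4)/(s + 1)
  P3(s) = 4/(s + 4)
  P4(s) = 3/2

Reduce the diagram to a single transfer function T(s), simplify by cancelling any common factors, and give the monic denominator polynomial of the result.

Step 1 - combine P1, P2 in parallel -> (3 - 5*s)/(s^2 - 1)
Step 2 - combine P3, P4 in series -> 6/(s + 4)
Step 3 - apply the feedback formula to (P1+P2), (P3*P4) -> (-5*s^2 - 17*s + 12)/(s^3 + 4*s^2 - 31*s + 14)
The result of step 3 is T(s) in lowest terms. Its denominator already has leading coefficient 1, so it is monic as it stands.

Hence the answer: s^3 + 4*s^2 - 31*s + 14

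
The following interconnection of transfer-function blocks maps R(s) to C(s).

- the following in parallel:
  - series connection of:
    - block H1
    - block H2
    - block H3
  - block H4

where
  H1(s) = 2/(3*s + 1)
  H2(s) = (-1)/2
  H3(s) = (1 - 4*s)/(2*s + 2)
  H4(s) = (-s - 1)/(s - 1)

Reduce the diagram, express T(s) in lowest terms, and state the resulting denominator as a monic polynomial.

(1) multiply H1, H2, H3 (series) -> (4*s - 1)/(6*s^2 + 8*s + 2)
(2) add (H1*H2*H3), H4 (parallel) -> (-6*s^3 - 10*s^2 - 15*s - 1)/(6*s^3 + 2*s^2 - 6*s - 2)
No further cancellation is possible in the step-2 result, so that is T(s). Its denominator becomes monic after dividing by the leading coefficient 6.

Answer: s^3 + s^2/3 - s - 1/3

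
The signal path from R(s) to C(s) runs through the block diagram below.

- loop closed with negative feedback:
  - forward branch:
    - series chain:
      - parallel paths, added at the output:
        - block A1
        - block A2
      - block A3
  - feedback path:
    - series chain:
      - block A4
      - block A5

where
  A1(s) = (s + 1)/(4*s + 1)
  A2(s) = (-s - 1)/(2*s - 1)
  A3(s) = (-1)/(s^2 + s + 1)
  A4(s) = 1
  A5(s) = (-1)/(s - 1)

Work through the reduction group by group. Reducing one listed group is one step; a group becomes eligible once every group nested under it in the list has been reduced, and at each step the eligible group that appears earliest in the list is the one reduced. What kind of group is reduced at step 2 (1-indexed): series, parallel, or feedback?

1. add A1, A2 (parallel)
2. series reduction of (A1+A2), A3
3. multiply A4, A5 (series)
4. apply the feedback formula to ((A1+A2)*A3), (A4*A5)
So the answer for step 2 is series.

Hence the answer: series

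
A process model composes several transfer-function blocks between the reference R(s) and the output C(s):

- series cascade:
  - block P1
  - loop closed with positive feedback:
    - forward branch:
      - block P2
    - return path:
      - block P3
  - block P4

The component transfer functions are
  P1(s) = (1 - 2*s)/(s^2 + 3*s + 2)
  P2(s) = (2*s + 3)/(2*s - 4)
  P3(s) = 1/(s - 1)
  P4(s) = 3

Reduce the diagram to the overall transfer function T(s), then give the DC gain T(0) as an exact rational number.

First reduce the diagram to T(s).

Step 1: reduce the feedback loop with forward P2 and return P3 -> (2*s^2 + s - 3)/(2*s^2 - 8*s + 1)
Step 2: reduce the series chain P1, [P2/(1-P2*P3)], P4 -> (-12*s^3 + 21*s - 9)/(2*s^4 - 2*s^3 - 19*s^2 - 13*s + 2)
Evaluating the step-2 result (the overall T(s)) at s = 0 gives T(0) = -9/2.

Answer: -9/2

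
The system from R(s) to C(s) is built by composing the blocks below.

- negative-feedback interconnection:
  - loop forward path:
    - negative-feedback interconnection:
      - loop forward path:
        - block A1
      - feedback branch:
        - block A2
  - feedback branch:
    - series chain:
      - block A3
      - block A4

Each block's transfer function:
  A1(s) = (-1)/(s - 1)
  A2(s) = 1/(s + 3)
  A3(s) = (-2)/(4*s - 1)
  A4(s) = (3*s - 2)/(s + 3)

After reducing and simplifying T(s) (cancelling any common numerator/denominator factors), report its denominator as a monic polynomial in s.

First reduce the diagram to T(s).

Step 1 - close the feedback loop around A1, A2, giving (-s - 3)/(s^2 + 2*s - 4)
Step 2 - multiply A3, A4 (series), giving (4 - 6*s)/(4*s^2 + 11*s - 3)
Step 3 - reduce the feedback loop with forward [A1/(1+A1*A2)] and return (A3*A4), giving (-4*s^2 - 11*s + 3)/(4*s^3 + 7*s^2 - 12*s)
The result of step 3 is T(s) in lowest terms. Its denominator has leading coefficient 4; dividing the denominator through by 4 makes it monic.

Answer: s^3 + 7*s^2/4 - 3*s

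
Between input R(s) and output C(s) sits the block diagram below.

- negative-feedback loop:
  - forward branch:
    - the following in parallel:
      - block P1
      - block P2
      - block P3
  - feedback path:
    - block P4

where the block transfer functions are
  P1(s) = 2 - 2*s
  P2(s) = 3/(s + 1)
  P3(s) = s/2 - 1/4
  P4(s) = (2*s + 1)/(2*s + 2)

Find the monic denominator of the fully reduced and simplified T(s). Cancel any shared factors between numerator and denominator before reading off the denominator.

First reduce the diagram to T(s).

Step 1: reduce the parallel group P1, P2, P3 = (-6*s^2 + s + 19)/(4*s + 4)
Step 2: apply the feedback formula to (P1+P2+P3), P4 = (12*s^3 + 10*s^2 - 40*s - 38)/(12*s^3 - 4*s^2 - 55*s - 27)
Step 2 gives the fully reduced T(s), with no common factor left to cancel. The denominator's leading coefficient is 12, so divide each of its coefficients by 12 to get the monic form.

Answer: s^3 - s^2/3 - 55*s/12 - 9/4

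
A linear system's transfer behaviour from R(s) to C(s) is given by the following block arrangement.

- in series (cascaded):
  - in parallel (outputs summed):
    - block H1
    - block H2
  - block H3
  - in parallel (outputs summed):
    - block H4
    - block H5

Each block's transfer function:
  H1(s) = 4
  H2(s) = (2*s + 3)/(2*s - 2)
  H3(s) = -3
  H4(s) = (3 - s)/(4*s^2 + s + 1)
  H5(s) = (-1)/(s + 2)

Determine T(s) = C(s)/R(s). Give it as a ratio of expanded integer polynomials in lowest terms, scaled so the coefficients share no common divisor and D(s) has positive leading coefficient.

Step 1. add H1, H2 (parallel), giving (10*s - 5)/(2*s - 2)
Step 2. combine H4, H5 in parallel, giving (5 - 5*s^2)/(4*s^3 + 9*s^2 + 3*s + 2)
Step 3. multiply (H1+H2), H3, (H4+H5) (series), which is the overall transfer function T(s) = C(s)/R(s) in lowest terms

Hence the answer: (150*s^2 + 75*s - 75)/(8*s^3 + 18*s^2 + 6*s + 4)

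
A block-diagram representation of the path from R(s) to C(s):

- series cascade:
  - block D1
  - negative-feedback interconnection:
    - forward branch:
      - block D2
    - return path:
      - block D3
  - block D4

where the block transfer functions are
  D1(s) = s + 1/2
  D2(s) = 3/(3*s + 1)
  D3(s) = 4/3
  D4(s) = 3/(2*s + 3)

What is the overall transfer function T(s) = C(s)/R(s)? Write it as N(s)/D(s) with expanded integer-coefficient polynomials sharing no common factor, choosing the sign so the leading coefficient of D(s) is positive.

[1] close the feedback loop around D2, D3, giving 3/(3*s + 5)
[2] multiply D1, [D2/(1+D2*D3)], D4 (series): this yields T(s), and no further normalization is needed

Answer: (18*s + 9)/(12*s^2 + 38*s + 30)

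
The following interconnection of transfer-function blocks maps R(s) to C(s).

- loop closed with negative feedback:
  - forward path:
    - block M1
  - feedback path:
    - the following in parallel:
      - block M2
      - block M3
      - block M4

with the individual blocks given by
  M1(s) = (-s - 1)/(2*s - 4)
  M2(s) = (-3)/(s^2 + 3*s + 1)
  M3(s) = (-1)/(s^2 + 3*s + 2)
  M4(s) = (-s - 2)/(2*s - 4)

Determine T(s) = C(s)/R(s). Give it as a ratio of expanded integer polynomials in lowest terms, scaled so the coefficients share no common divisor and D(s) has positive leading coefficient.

Answer: (-2*s^5 - 8*s^4 + 30*s^2 + 32*s + 8)/(5*s^5 + 12*s^4 - 4*s^3 + 17*s^2 + 66*s + 8)

Working:
Step 1. sum the parallel branches M2, M3, M4 = (-s^5 - 8*s^4 - 32*s^3 - 41*s^2 + 14*s + 24)/(2*s^5 + 8*s^4 - 30*s^2 - 32*s - 8)
Step 2. apply the feedback formula to M1, (M2+M3+M4) - this is the overall T(s), already in the required normalized form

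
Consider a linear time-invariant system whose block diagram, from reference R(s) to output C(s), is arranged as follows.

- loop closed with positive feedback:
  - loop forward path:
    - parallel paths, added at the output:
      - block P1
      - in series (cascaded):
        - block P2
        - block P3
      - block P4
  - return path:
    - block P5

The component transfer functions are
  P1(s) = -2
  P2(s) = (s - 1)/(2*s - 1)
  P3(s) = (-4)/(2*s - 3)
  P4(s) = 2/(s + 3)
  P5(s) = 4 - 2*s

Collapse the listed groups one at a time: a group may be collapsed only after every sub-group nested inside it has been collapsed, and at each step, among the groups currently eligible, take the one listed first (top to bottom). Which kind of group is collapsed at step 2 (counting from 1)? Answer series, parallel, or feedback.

(1) combine P2, P3 in series
(2) add P1, (P2*P3), P4 (parallel)
(3) close the feedback loop around (P1+(P2*P3)+P4), P5
Step 2 collapses a parallel group.

Answer: parallel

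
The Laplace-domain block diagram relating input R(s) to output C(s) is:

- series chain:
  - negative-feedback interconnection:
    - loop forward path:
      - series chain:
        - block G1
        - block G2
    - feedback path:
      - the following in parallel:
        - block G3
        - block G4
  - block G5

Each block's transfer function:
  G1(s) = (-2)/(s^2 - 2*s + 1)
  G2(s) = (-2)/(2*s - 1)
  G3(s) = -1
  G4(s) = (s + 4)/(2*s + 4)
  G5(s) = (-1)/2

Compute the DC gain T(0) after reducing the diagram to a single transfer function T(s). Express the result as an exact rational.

Answer: 2

Working:
Step 1 - cascade G1, G2 = 4/(2*s^3 - 5*s^2 + 4*s - 1)
Step 2 - add G3, G4 (parallel) = (-s)/(2*s + 4)
Step 3 - reduce the feedback loop with forward (G1*G2) and return (G3+G4) = (4*s + 8)/(2*s^4 - s^3 - 6*s^2 + 5*s - 2)
Step 4 - reduce the series chain [(G1*G2)/(1+(G1*G2)*(G3+G4))], G5 = (-2*s - 4)/(2*s^4 - s^3 - 6*s^2 + 5*s - 2)
That last expression is T(s); at s = 0 only the constant terms survive, so T(0) = -4/(-2) = 2.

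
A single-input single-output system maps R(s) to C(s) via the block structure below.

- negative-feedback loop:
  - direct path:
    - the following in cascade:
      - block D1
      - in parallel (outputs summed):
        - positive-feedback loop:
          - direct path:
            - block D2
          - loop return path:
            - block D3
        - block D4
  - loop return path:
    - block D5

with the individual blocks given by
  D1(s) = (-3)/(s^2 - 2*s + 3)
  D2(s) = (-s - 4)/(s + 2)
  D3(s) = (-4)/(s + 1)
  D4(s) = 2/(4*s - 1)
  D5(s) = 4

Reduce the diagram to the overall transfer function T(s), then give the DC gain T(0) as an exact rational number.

The answer is 12/55.

Reasoning:
1. apply the feedback formula to D2, D3 = (-s^2 - 5*s - 4)/(s^2 - s - 14)
2. add [D2/(1-D2*D3)], D4 (parallel) = (-4*s^3 - 17*s^2 - 13*s - 24)/(4*s^3 - 5*s^2 - 55*s + 14)
3. series reduction of D1, ([D2/(1-D2*D3)]+D4) = (12*s^3 + 51*s^2 + 39*s + 72)/(4*s^5 - 13*s^4 - 33*s^3 + 109*s^2 - 193*s + 42)
4. reduce the feedback loop with forward (D1*([D2/(1-D2*D3)]+D4)) and return D5 = (12*s^3 + 51*s^2 + 39*s + 72)/(4*s^5 - 13*s^4 + 15*s^3 + 313*s^2 - 37*s + 330)
Evaluating the step-4 result (the overall T(s)) at s = 0 gives T(0) = 72/330 = 12/55.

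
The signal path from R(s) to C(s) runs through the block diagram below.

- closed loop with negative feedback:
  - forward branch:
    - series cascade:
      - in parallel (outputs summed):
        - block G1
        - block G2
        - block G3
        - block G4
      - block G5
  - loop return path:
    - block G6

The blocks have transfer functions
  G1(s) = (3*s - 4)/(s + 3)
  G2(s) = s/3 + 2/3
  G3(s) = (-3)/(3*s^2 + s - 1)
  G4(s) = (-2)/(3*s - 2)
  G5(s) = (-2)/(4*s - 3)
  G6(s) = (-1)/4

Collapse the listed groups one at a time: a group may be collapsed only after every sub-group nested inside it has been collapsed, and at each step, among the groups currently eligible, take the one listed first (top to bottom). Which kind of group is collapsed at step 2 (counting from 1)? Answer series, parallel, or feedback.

Step 1. reduce the parallel group G1, G2, G3, G4
Step 2. series reduction of (G1+G2+G3+G4), G5
Step 3. feedback reduction of ((G1+G2+G3+G4)*G5), G6
Step 2: series.

Hence the answer: series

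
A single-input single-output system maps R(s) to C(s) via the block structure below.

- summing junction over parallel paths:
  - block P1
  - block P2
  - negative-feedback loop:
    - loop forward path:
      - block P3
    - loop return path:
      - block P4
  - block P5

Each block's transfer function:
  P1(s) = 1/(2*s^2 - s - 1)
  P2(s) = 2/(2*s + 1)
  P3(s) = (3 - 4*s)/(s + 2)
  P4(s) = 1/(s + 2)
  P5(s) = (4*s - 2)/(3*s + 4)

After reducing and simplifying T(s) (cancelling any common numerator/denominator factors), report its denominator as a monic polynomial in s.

The answer is s^5 + 5*s^4/6 + 35*s^3/6 + 31*s^2/6 - 49*s/6 - 14/3.

Reasoning:
Step 1 - collapse the loop (P3 forward, P4 return) gives (-4*s^2 - 5*s + 6)/(s^2 + 7)
Step 2 - sum the parallel branches P1, P2, [P3/(1+P3*P4)], P5 gives (-16*s^5 - 52*s^4 + 98*s^3 + 65*s^2 - s - 38)/(6*s^5 + 5*s^4 + 35*s^3 + 31*s^2 - 49*s - 28)
That last expression is T(s), already simplified. Scaling its denominator by 1/6 (the reciprocal of the leading coefficient) yields the monic denominator.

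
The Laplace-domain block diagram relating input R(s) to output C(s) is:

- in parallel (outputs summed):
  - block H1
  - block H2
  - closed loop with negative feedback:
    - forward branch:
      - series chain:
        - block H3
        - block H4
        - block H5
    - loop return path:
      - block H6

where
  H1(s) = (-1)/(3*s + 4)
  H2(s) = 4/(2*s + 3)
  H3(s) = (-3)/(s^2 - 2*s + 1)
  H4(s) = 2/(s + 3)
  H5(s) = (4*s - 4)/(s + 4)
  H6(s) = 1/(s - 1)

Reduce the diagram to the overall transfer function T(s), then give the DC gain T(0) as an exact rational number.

The answer is -11/12.

Reasoning:
Step 1. multiply H3, H4, H5 (series): (-24)/(s^3 + 6*s^2 + 5*s - 12)
Step 2. reduce the feedback loop with forward (H3*H4*H5) and return H6: (24 - 24*s)/(s^4 + 5*s^3 - s^2 - 17*s - 12)
Step 3. reduce the parallel group H1, H2, [(H3*H4*H5)/(1+(H3*H4*H5)*H6)]: (10*s^5 + 63*s^4 - 89*s^3 - 447*s^2 - 221*s + 132)/(6*s^6 + 47*s^5 + 91*s^4 - 59*s^3 - 373*s^2 - 408*s - 144)
Step 3 gives the overall T(s). Then T(0) = 132/(-144) = -11/12.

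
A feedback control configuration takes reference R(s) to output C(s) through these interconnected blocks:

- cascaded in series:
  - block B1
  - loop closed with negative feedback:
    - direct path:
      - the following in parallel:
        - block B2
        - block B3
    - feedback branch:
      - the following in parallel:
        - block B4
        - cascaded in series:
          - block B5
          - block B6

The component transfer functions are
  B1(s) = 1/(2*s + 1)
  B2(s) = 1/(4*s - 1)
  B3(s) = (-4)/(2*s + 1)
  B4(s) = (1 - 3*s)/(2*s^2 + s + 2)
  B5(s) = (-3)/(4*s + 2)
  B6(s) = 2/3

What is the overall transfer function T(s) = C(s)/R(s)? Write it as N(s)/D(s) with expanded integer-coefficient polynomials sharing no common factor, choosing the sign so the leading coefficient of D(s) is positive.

Reducing step by step:

Step 1: combine B2, B3 in parallel -> (5 - 14*s)/(8*s^2 + 2*s - 1)
Step 2: cascade B5, B6 -> (-1)/(2*s + 1)
Step 3: sum the parallel branches B4, (B5*B6) -> (-8*s^2 - 2*s - 1)/(4*s^3 + 4*s^2 + 5*s + 2)
Step 4: feedback reduction of (B2+B3), (B4+(B5*B6)) -> (-56*s^4 - 36*s^3 - 50*s^2 - 3*s + 10)/(32*s^5 + 40*s^4 + 156*s^3 + 10*s^2 + 3*s - 7)
Step 5: reduce the series chain B1, [(B2+B3)/(1+(B2+B3)*(B4+(B5*B6)))], which is the overall transfer function T(s) = C(s)/R(s) in lowest terms

Answer: (-28*s^3 - 4*s^2 - 23*s + 10)/(32*s^5 + 40*s^4 + 156*s^3 + 10*s^2 + 3*s - 7)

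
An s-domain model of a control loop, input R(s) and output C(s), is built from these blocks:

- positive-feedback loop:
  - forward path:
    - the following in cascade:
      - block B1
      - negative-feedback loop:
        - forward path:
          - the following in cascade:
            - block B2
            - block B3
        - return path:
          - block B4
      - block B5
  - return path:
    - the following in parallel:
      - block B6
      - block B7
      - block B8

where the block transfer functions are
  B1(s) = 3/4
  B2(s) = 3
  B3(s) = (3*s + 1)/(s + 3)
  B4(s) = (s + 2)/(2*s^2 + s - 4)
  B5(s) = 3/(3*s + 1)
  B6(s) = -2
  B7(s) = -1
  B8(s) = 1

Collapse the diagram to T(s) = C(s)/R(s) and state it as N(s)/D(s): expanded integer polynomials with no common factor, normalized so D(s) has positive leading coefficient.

(1) series reduction of B2, B3: (9*s + 3)/(s + 3)
(2) apply the feedback formula to (B2*B3), B4: (18*s^3 + 15*s^2 - 33*s - 12)/(2*s^3 + 16*s^2 + 20*s - 6)
(3) reduce the series chain B1, [(B2*B3)/(1+(B2*B3)*B4)], B5: (54*s^2 + 27*s - 108)/(8*s^3 + 64*s^2 + 80*s - 24)
(4) parallel reduction of B6, B7, B8: -2
(5) reduce the feedback loop with forward (B1*[(B2*B3)/(1+(B2*B3)*B4)]*B5) and return (B6+B7+B8); the result is T(s) itself (integer coefficients, no common factor, positive leading denominator coefficient)

Answer: (54*s^2 + 27*s - 108)/(8*s^3 + 172*s^2 + 134*s - 240)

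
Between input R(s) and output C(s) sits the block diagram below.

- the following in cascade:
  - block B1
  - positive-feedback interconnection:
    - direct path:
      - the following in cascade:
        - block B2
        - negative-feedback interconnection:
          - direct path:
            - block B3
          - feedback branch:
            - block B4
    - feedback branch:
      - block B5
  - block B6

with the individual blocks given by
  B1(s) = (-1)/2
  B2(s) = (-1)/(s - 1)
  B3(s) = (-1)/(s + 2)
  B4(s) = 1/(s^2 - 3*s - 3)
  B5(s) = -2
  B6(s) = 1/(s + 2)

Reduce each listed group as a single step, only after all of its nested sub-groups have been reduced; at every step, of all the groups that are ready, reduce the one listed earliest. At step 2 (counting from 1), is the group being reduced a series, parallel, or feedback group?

Reducing step by step:

Step 1. feedback reduction of B3, B4
Step 2. cascade B2, [B3/(1+B3*B4)]
Step 3. reduce the feedback loop with forward (B2*[B3/(1+B3*B4)]) and return B5
Step 4. cascade B1, [(B2*[B3/(1+B3*B4)])/(1-(B2*[B3/(1+B3*B4)])*B5)], B6
At step 2 the group reduced is series.

Answer: series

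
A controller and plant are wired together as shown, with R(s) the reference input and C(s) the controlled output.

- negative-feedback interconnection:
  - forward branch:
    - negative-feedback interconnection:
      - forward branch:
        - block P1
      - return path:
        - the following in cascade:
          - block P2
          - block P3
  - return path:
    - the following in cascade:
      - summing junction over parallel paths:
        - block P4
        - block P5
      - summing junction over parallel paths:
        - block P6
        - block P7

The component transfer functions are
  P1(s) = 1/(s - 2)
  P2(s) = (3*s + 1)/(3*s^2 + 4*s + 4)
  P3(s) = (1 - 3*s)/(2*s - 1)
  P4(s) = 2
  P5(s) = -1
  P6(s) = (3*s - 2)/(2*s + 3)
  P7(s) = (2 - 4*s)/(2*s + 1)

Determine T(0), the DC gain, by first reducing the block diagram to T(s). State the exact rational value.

Answer: -12/11

Working:
Step 1 - multiply P2, P3 (series), giving (1 - 9*s^2)/(6*s^3 + 5*s^2 + 4*s - 4)
Step 2 - reduce the feedback loop with forward P1 and return (P2*P3), giving (6*s^3 + 5*s^2 + 4*s - 4)/(6*s^4 - 7*s^3 - 15*s^2 - 12*s + 9)
Step 3 - reduce the parallel group P4, P5, giving 1
Step 4 - combine P6, P7 in parallel, giving (-2*s^2 - 9*s + 4)/(4*s^2 + 8*s + 3)
Step 5 - reduce the series chain (P4+P5), (P6+P7), giving (-2*s^2 - 9*s + 4)/(4*s^2 + 8*s + 3)
Step 6 - apply the feedback formula to [P1/(1+P1*(P2*P3))], ((P4+P5)*(P6+P7)), giving (24*s^5 + 68*s^4 + 74*s^3 + 31*s^2 - 20*s - 12)/(24*s^6 + 8*s^5 - 162*s^4 - 218*s^3 - 113*s^2 + 88*s + 11)
Evaluating the step-6 result (the overall T(s)) at s = 0 gives T(0) = -12/11.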